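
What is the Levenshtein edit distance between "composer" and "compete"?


Word 1: "composer" (length 8)
Word 2: "compete" (length 7)
One optimal edit sequence (insert/delete/substitute each cost 1):
  1. keep 'c'
  2. keep 'o'
  3. keep 'm'
  4. keep 'p'
  5. substitute 'o' -> 'e'  (+1)
  6. substitute 's' -> 't'  (+1)
  7. keep 'e'
  8. delete 'r'  (+1)
Total edit operations: 3
Edit distance = 3


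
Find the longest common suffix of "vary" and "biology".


Word 1: "vary"
Word 2: "biology"
Comparing from end:
  Pos -1: 'y' == 'y'
  Pos -2: 'r' != 'g' (stop)
LCS = "y" (length 1)


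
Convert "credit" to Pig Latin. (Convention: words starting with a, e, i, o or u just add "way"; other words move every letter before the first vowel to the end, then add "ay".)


Word: "credit"
Starts with consonant(s) → move to end, add 'ay'
Consonant cluster: "cr"
Pig Latin = "editcray"


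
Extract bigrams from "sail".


Word: "sail" (length 4)
Number of bigrams = 4 - 2 + 1 = 3
  Position 0: "sa"
  Position 1: "ai"
  Position 2: "il"
Bigrams = "sa", "ai", "il"


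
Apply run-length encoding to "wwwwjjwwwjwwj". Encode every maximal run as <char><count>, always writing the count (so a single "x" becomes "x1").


String: "wwwwjjwwwjwwj"
Scanning for consecutive runs:
  'w' x 4
  'j' x 2
  'w' x 3
  'j' x 1
  'w' x 2
  'j' x 1
RLE = "w4j2w3j1w2j1"


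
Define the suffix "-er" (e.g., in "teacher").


Suffix: -er
Example: teacher = teach + -er
Meaning = one who / more


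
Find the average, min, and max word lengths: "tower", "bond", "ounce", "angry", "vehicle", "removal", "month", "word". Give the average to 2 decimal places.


Lengths: "tower"=5, "bond"=4, "ounce"=5, "angry"=5, "vehicle"=7, "removal"=7, "month"=5, "word"=4
Sum = 42, Count = 8
Average = 42/8 = 5.25
= avg=5.25, min=4, max=7


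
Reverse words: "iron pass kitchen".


Original: "iron pass kitchen"
Words (1..n): iron | pass | kitchen
Reversed (n..1): kitchen | pass | iron
Result = "kitchen pass iron"


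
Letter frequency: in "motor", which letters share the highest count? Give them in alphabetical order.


Word: "motor"
Letter counts:
  'm': 1
  'o': 2
  'r': 1
  't': 1
Maximum count = 2
Most frequent = 'o' (2 times each)


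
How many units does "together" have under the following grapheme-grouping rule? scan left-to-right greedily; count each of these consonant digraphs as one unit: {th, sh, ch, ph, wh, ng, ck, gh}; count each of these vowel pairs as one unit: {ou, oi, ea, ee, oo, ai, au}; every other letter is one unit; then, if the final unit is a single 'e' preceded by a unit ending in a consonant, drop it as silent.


Word: "together" (8 letters)
Left-to-right scan:
  1. 't' (letter)
  2. 'o' (letter)
  3. 'g' (letter)
  4. 'e' (letter)
  5. 'th' (digraph)
  6. 'e' (letter)
  7. 'r' (letter)
Units from scan: 7
Sound units = 7 units


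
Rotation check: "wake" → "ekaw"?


Word: "wake", Candidate: "ekaw"
Method: check if candidate is substring of word+word
"wakewake" contains "ekaw"? No
Is rotation = No


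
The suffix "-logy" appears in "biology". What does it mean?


Suffix: -logy
Example: biology (bio- + -logy)
Meaning = study of


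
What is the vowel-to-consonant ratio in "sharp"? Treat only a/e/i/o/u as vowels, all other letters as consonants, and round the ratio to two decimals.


Word: "sharp"
Vowels (a,e,i,o,u): 1
Consonants: 4
Ratio = 1/4
= 0.25


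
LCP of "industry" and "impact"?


Word 1: "industry"
Word 2: "impact"
Comparing from start:
  Pos 0: 'i' == 'i'
  Pos 1: 'n' != 'm' (stop)
LCP = "i" (length 1)


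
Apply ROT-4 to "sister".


Word: "sister"
Shift: 4
Each letter → (letter + shift) mod 26:
  's' (18) + 4 = 22 → 'w'
  'i' (8) + 4 = 12 → 'm'
  's' (18) + 4 = 22 → 'w'
  't' (19) + 4 = 23 → 'x'
  'e' (4) + 4 = 8 → 'i'
  'r' (17) + 4 = 21 → 'v'
Result = "wmwxiv"


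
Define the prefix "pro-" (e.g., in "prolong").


Prefix: pro-
As in: prolong -> pro- + long
Meaning = forward / in favor of


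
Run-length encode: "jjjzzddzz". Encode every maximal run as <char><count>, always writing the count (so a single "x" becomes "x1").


String: "jjjzzddzz"
Scanning for consecutive runs:
  'j' x 3
  'z' x 2
  'd' x 2
  'z' x 2
RLE = "j3z2d2z2"


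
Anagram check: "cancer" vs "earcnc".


Word 1: "cancer" → sorted: accenr
Word 2: "earcnc" → sorted: accenr
Same letters? accenr == accenr
Anagram = Yes


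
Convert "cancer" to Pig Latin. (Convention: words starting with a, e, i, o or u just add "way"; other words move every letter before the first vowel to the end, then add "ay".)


Word: "cancer"
Starts with consonant(s) → move to end, add 'ay'
Consonant cluster: "c"
Pig Latin = "ancercay"


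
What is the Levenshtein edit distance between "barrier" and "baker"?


Word 1: "barrier" (length 7)
Word 2: "baker" (length 5)
One optimal edit sequence (insert/delete/substitute each cost 1):
  1. keep 'b'
  2. keep 'a'
  3. delete 'r'  (+1)
  4. delete 'r'  (+1)
  5. substitute 'i' -> 'k'  (+1)
  6. keep 'e'
  7. keep 'r'
Total edit operations: 3
Edit distance = 3


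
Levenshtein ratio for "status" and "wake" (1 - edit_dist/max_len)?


Word 1: "status" (length 6)
Word 2: "wake" (length 4)
One optimal edit sequence:
  1. delete 's'  (+1)
  2. substitute 't' -> 'w'  (+1)
  3. keep 'a'
  4. delete 't'  (+1)
  5. substitute 'u' -> 'k'  (+1)
  6. substitute 's' -> 'e'  (+1)
Edit distance = 5
Max length = max(6, 4) = 6
Similarity = 1 - 5/6
= 0.1667


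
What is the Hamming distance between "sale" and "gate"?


Comparing character by character (same length = 4):
  Pos 0: 's' vs 'g' !=
  Pos 1: 'a' vs 'a' =
  Pos 2: 'l' vs 't' !=
  Pos 3: 'e' vs 'e' =
Hamming distance = 2


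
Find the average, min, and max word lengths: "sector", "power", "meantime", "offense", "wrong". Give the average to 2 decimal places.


Lengths: "sector"=6, "power"=5, "meantime"=8, "offense"=7, "wrong"=5
Sum = 31, Count = 5
Average = 31/5 = 6.20
= avg=6.20, min=5, max=8


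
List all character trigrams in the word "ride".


Word: "ride" (length 4)
Number of trigrams = 4 - 3 + 1 = 2
  Position 0: "rid"
  Position 1: "ide"
Trigrams = "rid", "ide"


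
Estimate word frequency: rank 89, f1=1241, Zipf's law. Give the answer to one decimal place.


Zipf's law: f(r) = f(1) / r
f(1) = 1241
f(89) = 1241 / 89
= 13.9 occurrences


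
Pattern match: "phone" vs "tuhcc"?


Pattern of "phone": [0, 1, 2, 3, 4]
Pattern of "tuhcc": [0, 1, 2, 3, 3]
Patterns do not match
Same pattern = No


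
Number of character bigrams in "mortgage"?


Word: "mortgage" (length 8)
Number of 2-grams = length - 2 + 1 = 8 - 2 + 1
= 7


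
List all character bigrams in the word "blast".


Word: "blast" (length 5)
Number of bigrams = 5 - 2 + 1 = 4
  Position 0: "bl"
  Position 1: "la"
  Position 2: "as"
  Position 3: "st"
Bigrams = "bl", "la", "as", "st"


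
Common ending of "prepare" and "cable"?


Word 1: "prepare"
Word 2: "cable"
Comparing from end:
  Pos -1: 'e' == 'e'
  Pos -2: 'r' != 'l' (stop)
LCS = "e" (length 1)


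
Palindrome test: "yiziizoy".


Word: "yiziizoy"
Reversed: "yoziiziy"
Forward == Backward? yiziizoy != yoziiziy
Palindrome = No


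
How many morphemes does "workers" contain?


Word: "workers"
Morphemes: work / -er / -s
Each morpheme carries meaning
= 3 morphemes


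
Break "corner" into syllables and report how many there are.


Word: "corner"
Syllable breakdown: cor | ner
Counting: 2 parts
= 2 syllables


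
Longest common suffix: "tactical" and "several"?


Word 1: "tactical"
Word 2: "several"
Comparing from end:
  Pos -1: 'l' == 'l'
  Pos -2: 'a' == 'a'
  Pos -3: 'c' != 'r' (stop)
LCS = "al" (length 2)


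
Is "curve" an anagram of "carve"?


Word 1: "carve" → sorted: acerv
Word 2: "curve" → sorted: ceruv
Same letters? acerv != ceruv
Anagram = No


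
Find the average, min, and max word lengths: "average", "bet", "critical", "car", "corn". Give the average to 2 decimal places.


Lengths: "average"=7, "bet"=3, "critical"=8, "car"=3, "corn"=4
Sum = 25, Count = 5
Average = 25/5 = 5.00
= avg=5.00, min=3, max=8


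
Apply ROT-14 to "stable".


Word: "stable"
Shift: 14
Each letter → (letter + shift) mod 26:
  's' (18) + 14 = 6 → 'g'
  't' (19) + 14 = 7 → 'h'
  'a' (0) + 14 = 14 → 'o'
  'b' (1) + 14 = 15 → 'p'
  'l' (11) + 14 = 25 → 'z'
  'e' (4) + 14 = 18 → 's'
Result = "ghopzs"


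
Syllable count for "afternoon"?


Word: "afternoon"
Syllable breakdown: af · ter · noon
Counting: 3 parts
= 3 syllables


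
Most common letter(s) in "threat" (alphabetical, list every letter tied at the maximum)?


Word: "threat"
Letter counts:
  'a': 1
  'e': 1
  'h': 1
  'r': 1
  't': 2
Maximum count = 2
Most frequent = 't' (2 times each)


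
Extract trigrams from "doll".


Word: "doll" (length 4)
Number of trigrams = 4 - 3 + 1 = 2
  Position 0: "dol"
  Position 1: "oll"
Trigrams = "dol", "oll"


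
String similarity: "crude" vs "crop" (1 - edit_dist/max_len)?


Word 1: "crude" (length 5)
Word 2: "crop" (length 4)
One optimal edit sequence:
  1. keep 'c'
  2. keep 'r'
  3. delete 'u'  (+1)
  4. substitute 'd' -> 'o'  (+1)
  5. substitute 'e' -> 'p'  (+1)
Edit distance = 3
Max length = max(5, 4) = 5
Similarity = 1 - 3/5
= 0.4000


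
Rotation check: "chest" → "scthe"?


Word: "chest", Candidate: "scthe"
Method: check if candidate is substring of word+word
"chestchest" contains "scthe"? No
Is rotation = No


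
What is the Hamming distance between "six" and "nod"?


Comparing character by character (same length = 3):
  Pos 0: 's' vs 'n' !=
  Pos 1: 'i' vs 'o' !=
  Pos 2: 'x' vs 'd' !=
Hamming distance = 3


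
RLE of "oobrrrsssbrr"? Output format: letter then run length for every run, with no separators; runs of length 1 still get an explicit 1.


String: "oobrrrsssbrr"
Scanning for consecutive runs:
  'o' x 2
  'b' x 1
  'r' x 3
  's' x 3
  'b' x 1
  'r' x 2
RLE = "o2b1r3s3b1r2"


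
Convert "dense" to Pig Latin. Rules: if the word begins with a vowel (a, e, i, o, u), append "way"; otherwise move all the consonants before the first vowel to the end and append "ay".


Word: "dense"
Starts with consonant(s) → move to end, add 'ay'
Consonant cluster: "d"
Pig Latin = "enseday"


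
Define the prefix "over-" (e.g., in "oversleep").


Prefix: over-
Example: oversleep (over- + sleep)
Meaning = excessive


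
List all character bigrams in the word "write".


Word: "write" (length 5)
Number of bigrams = 5 - 2 + 1 = 4
  Position 0: "wr"
  Position 1: "ri"
  Position 2: "it"
  Position 3: "te"
Bigrams = "wr", "ri", "it", "te"


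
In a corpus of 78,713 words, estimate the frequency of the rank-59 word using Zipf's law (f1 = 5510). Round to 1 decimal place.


Zipf's law: f(r) = f(1) / r
f(1) = 5510
f(59) = 5510 / 59
= 93.4 occurrences


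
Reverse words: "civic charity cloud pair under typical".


Original: "civic charity cloud pair under typical"
Words (1..n): civic | charity | cloud | pair | under | typical
Reversed (n..1): typical | under | pair | cloud | charity | civic
Result = "typical under pair cloud charity civic"


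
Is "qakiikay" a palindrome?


Word: "qakiikay"
Reversed: "yakiikaq"
Forward == Backward? qakiikay != yakiikaq
Palindrome = No


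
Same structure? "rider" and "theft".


Pattern of "rider": [0, 1, 2, 3, 0]
Pattern of "theft": [0, 1, 2, 3, 0]
Patterns match
Same pattern = Yes


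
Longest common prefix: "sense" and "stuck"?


Word 1: "sense"
Word 2: "stuck"
Comparing from start:
  Pos 0: 's' == 's'
  Pos 1: 'e' != 't' (stop)
LCP = "s" (length 1)


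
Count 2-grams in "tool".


Word: "tool" (length 4)
Number of 2-grams = length - 2 + 1 = 4 - 2 + 1
= 3


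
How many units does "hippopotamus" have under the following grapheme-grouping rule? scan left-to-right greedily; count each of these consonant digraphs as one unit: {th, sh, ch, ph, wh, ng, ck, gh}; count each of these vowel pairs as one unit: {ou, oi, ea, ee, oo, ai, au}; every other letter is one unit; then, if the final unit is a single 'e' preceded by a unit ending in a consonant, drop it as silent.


Word: "hippopotamus" (12 letters)
Left-to-right scan:
  [1] 'h' (letter)
  [2] 'i' (letter)
  [3] 'p' (letter)
  [4] 'p' (letter)
  [5] 'o' (letter)
  [6] 'p' (letter)
  [7] 'o' (letter)
  [8] 't' (letter)
  [9] 'a' (letter)
  [10] 'm' (letter)
  [11] 'u' (letter)
  [12] 's' (letter)
Units from scan: 12
Sound units = 12 units


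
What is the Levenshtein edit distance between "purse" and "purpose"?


Word 1: "purse" (length 5)
Word 2: "purpose" (length 7)
One optimal edit sequence (insert/delete/substitute each cost 1):
  1. keep 'p'
  2. keep 'u'
  3. keep 'r'
  4. insert 'p'  (+1)
  5. insert 'o'  (+1)
  6. keep 's'
  7. keep 'e'
Total edit operations: 2
Edit distance = 2


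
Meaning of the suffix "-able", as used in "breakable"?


Suffix: -able
As in: breakable -> break + -able
Meaning = capable of


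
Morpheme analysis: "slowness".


Word: "slowness"
Morphemes: slow + -ness
Each morpheme carries meaning
= 2 morphemes


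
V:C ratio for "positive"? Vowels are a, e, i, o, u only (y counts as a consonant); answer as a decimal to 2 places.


Word: "positive"
Vowels (a,e,i,o,u): 4
Consonants: 4
Ratio = 4/4
= 1.00


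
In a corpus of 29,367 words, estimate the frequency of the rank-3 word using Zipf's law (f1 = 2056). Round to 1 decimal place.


Zipf's law: f(r) = f(1) / r
f(1) = 2056
f(3) = 2056 / 3
= 685.3 occurrences


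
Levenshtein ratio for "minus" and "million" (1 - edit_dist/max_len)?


Word 1: "minus" (length 5)
Word 2: "million" (length 7)
One optimal edit sequence:
  1. keep 'm'
  2. keep 'i'
  3. insert 'l'  (+1)
  4. insert 'l'  (+1)
  5. substitute 'n' -> 'i'  (+1)
  6. substitute 'u' -> 'o'  (+1)
  7. substitute 's' -> 'n'  (+1)
Edit distance = 5
Max length = max(5, 7) = 7
Similarity = 1 - 5/7
= 0.2857


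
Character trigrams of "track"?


Word: "track" (length 5)
Number of trigrams = 5 - 3 + 1 = 3
  Position 0: "tra"
  Position 1: "rac"
  Position 2: "ack"
Trigrams = "tra", "rac", "ack"


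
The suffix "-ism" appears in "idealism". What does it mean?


Suffix: -ism
As in: idealism -> ideal + -ism
Meaning = belief / practice


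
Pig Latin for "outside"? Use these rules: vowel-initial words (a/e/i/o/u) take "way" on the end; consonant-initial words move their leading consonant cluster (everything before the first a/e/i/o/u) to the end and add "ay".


Word: "outside"
Starts with vowel → add 'way'
Pig Latin = "outsideway"


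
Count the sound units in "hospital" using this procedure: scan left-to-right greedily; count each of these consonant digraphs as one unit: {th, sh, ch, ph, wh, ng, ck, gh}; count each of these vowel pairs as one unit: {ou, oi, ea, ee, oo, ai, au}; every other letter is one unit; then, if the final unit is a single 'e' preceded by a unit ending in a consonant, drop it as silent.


Word: "hospital" (8 letters)
Left-to-right scan:
  (1) 'h' (letter)
  (2) 'o' (letter)
  (3) 's' (letter)
  (4) 'p' (letter)
  (5) 'i' (letter)
  (6) 't' (letter)
  (7) 'a' (letter)
  (8) 'l' (letter)
Units from scan: 8
Sound units = 8 units


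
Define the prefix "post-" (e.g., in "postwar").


Prefix: post-
As in: postwar -> post- + war
Meaning = after


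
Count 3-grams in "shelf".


Word: "shelf" (length 5)
Number of 3-grams = length - 3 + 1 = 5 - 3 + 1
= 3


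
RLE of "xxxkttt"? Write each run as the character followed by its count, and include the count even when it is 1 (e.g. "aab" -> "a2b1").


String: "xxxkttt"
Scanning for consecutive runs:
  'x' x 3
  'k' x 1
  't' x 3
RLE = "x3k1t3"


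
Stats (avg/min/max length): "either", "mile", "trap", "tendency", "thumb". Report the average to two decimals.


Lengths: "either"=6, "mile"=4, "trap"=4, "tendency"=8, "thumb"=5
Sum = 27, Count = 5
Average = 27/5 = 5.40
= avg=5.40, min=4, max=8


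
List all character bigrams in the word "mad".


Word: "mad" (length 3)
Number of bigrams = 3 - 2 + 1 = 2
  Position 0: "ma"
  Position 1: "ad"
Bigrams = "ma", "ad"


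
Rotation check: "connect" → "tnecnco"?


Word: "connect", Candidate: "tnecnco"
Method: check if candidate is substring of word+word
"connectconnect" contains "tnecnco"? No
Is rotation = No


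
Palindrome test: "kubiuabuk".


Word: "kubiuabuk"
Reversed: "kubauibuk"
Forward == Backward? kubiuabuk != kubauibuk
Palindrome = No


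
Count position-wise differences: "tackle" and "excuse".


Comparing character by character (same length = 6):
  Pos 0: 't' vs 'e' !=
  Pos 1: 'a' vs 'x' !=
  Pos 2: 'c' vs 'c' =
  Pos 3: 'k' vs 'u' !=
  Pos 4: 'l' vs 's' !=
  Pos 5: 'e' vs 'e' =
Hamming distance = 4


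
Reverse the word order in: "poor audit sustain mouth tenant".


Original: "poor audit sustain mouth tenant"
Words (1..n): poor | audit | sustain | mouth | tenant
Reversed (n..1): tenant | mouth | sustain | audit | poor
Result = "tenant mouth sustain audit poor"


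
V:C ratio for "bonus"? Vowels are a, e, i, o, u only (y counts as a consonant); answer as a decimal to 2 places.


Word: "bonus"
Vowels (a,e,i,o,u): 2
Consonants: 3
Ratio = 2/3
= 0.67


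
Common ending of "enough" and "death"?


Word 1: "enough"
Word 2: "death"
Comparing from end:
  Pos -1: 'h' == 'h'
  Pos -2: 'g' != 't' (stop)
LCS = "h" (length 1)


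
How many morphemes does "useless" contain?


Word: "useless"
Morphemes: use / -less
Each morpheme carries meaning
= 2 morphemes


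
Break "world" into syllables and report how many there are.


Word: "world"
Syllable breakdown: world
Counting: 1 part
= 1 syllable


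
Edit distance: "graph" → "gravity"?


Word 1: "graph" (length 5)
Word 2: "gravity" (length 7)
One optimal edit sequence (insert/delete/substitute each cost 1):
  1. keep 'g'
  2. keep 'r'
  3. keep 'a'
  4. insert 'v'  (+1)
  5. insert 'i'  (+1)
  6. substitute 'p' -> 't'  (+1)
  7. substitute 'h' -> 'y'  (+1)
Total edit operations: 4
Edit distance = 4


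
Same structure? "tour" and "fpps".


Pattern of "tour": [0, 1, 2, 3]
Pattern of "fpps": [0, 1, 1, 2]
Patterns do not match
Same pattern = No


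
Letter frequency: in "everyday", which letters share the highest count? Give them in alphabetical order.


Word: "everyday"
Letter counts:
  'a': 1
  'd': 1
  'e': 2
  'r': 1
  'v': 1
  'y': 2
Maximum count = 2
Most frequent = 'e', 'y' (2 times each)


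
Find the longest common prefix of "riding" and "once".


Word 1: "riding"
Word 2: "once"
Comparing from start:
  Pos 0: 'r' != 'o' (stop)
LCP = "" (length 0)


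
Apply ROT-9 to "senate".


Word: "senate"
Shift: 9
Each letter → (letter + shift) mod 26:
  's' (18) + 9 = 1 → 'b'
  'e' (4) + 9 = 13 → 'n'
  'n' (13) + 9 = 22 → 'w'
  'a' (0) + 9 = 9 → 'j'
  't' (19) + 9 = 2 → 'c'
  'e' (4) + 9 = 13 → 'n'
Result = "bnwjcn"


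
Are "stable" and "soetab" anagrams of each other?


Word 1: "stable" → sorted: abelst
Word 2: "soetab" → sorted: abeost
Same letters? abelst != abeost
Anagram = No


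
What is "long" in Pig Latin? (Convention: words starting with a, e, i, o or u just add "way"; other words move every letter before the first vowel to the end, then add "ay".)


Word: "long"
Starts with consonant(s) → move to end, add 'ay'
Consonant cluster: "l"
Pig Latin = "onglay"


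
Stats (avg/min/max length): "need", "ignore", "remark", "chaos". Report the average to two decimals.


Lengths: "need"=4, "ignore"=6, "remark"=6, "chaos"=5
Sum = 21, Count = 4
Average = 21/4 = 5.25
= avg=5.25, min=4, max=6


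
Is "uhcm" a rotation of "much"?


Word: "much", Candidate: "uhcm"
Method: check if candidate is substring of word+word
"muchmuch" contains "uhcm"? No
Is rotation = No


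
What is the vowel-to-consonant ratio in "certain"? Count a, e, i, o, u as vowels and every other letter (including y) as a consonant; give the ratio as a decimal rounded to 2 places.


Word: "certain"
Vowels (a,e,i,o,u): 3
Consonants: 4
Ratio = 3/4
= 0.75


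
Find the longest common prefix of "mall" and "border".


Word 1: "mall"
Word 2: "border"
Comparing from start:
  Pos 0: 'm' != 'b' (stop)
LCP = "" (length 0)


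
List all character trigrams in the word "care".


Word: "care" (length 4)
Number of trigrams = 4 - 3 + 1 = 2
  Position 0: "car"
  Position 1: "are"
Trigrams = "car", "are"


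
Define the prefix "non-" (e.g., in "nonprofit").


Prefix: non-
Example: nonprofit = non- + profit
Meaning = not


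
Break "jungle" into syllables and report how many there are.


Word: "jungle"
Syllable breakdown: jun / gle
Counting: 2 parts
= 2 syllables


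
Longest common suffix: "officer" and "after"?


Word 1: "officer"
Word 2: "after"
Comparing from end:
  Pos -1: 'r' == 'r'
  Pos -2: 'e' == 'e'
  Pos -3: 'c' != 't' (stop)
LCS = "er" (length 2)


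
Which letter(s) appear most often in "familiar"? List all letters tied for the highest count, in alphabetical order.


Word: "familiar"
Letter counts:
  'a': 2
  'f': 1
  'i': 2
  'l': 1
  'm': 1
  'r': 1
Maximum count = 2
Most frequent = 'a', 'i' (2 times each)


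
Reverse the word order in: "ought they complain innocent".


Original: "ought they complain innocent"
Words (1..n): ought | they | complain | innocent
Reversed (n..1): innocent | complain | they | ought
Result = "innocent complain they ought"


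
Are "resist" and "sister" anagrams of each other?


Word 1: "resist" → sorted: eirsst
Word 2: "sister" → sorted: eirsst
Same letters? eirsst == eirsst
Anagram = Yes


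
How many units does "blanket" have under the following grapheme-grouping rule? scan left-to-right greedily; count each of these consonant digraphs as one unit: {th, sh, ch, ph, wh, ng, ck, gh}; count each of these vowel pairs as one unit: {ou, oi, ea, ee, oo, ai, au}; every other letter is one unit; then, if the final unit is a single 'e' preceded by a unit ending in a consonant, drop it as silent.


Word: "blanket" (7 letters)
Left-to-right scan:
  (1) 'b' (letter)
  (2) 'l' (letter)
  (3) 'a' (letter)
  (4) 'n' (letter)
  (5) 'k' (letter)
  (6) 'e' (letter)
  (7) 't' (letter)
Units from scan: 7
Sound units = 7 units


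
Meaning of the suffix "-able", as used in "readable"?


Suffix: -able
Example: readable (read + -able)
Meaning = capable of


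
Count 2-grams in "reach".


Word: "reach" (length 5)
Number of 2-grams = length - 2 + 1 = 5 - 2 + 1
= 4


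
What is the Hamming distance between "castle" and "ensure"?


Comparing character by character (same length = 6):
  Pos 0: 'c' vs 'e' !=
  Pos 1: 'a' vs 'n' !=
  Pos 2: 's' vs 's' =
  Pos 3: 't' vs 'u' !=
  Pos 4: 'l' vs 'r' !=
  Pos 5: 'e' vs 'e' =
Hamming distance = 4


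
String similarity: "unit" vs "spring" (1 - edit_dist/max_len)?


Word 1: "unit" (length 4)
Word 2: "spring" (length 6)
One optimal edit sequence:
  1. insert 's'  (+1)
  2. substitute 'u' -> 'p'  (+1)
  3. substitute 'n' -> 'r'  (+1)
  4. keep 'i'
  5. insert 'n'  (+1)
  6. substitute 't' -> 'g'  (+1)
Edit distance = 5
Max length = max(4, 6) = 6
Similarity = 1 - 5/6
= 0.1667


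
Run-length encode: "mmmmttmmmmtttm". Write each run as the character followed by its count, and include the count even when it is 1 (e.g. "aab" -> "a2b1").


String: "mmmmttmmmmtttm"
Scanning for consecutive runs:
  'm' x 4
  't' x 2
  'm' x 4
  't' x 3
  'm' x 1
RLE = "m4t2m4t3m1"


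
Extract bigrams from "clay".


Word: "clay" (length 4)
Number of bigrams = 4 - 2 + 1 = 3
  Position 0: "cl"
  Position 1: "la"
  Position 2: "ay"
Bigrams = "cl", "la", "ay"


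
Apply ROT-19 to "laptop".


Word: "laptop"
Shift: 19
Each letter → (letter + shift) mod 26:
  'l' (11) + 19 = 4 → 'e'
  'a' (0) + 19 = 19 → 't'
  'p' (15) + 19 = 8 → 'i'
  't' (19) + 19 = 12 → 'm'
  'o' (14) + 19 = 7 → 'h'
  'p' (15) + 19 = 8 → 'i'
Result = "etimhi"


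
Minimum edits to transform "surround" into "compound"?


Word 1: "surround" (length 8)
Word 2: "compound" (length 8)
One optimal edit sequence (insert/delete/substitute each cost 1):
  1. substitute 's' -> 'c'  (+1)
  2. substitute 'u' -> 'o'  (+1)
  3. substitute 'r' -> 'm'  (+1)
  4. substitute 'r' -> 'p'  (+1)
  5. keep 'o'
  6. keep 'u'
  7. keep 'n'
  8. keep 'd'
Total edit operations: 4
Edit distance = 4


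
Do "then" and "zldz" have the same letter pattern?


Pattern of "then": [0, 1, 2, 3]
Pattern of "zldz": [0, 1, 2, 0]
Patterns do not match
Same pattern = No


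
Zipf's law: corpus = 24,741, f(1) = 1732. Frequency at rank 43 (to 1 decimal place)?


Zipf's law: f(r) = f(1) / r
f(1) = 1732
f(43) = 1732 / 43
= 40.3 occurrences


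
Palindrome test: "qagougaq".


Word: "qagougaq"
Reversed: "qaguogaq"
Forward == Backward? qagougaq != qaguogaq
Palindrome = No


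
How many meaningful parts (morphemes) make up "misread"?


Word: "misread"
Morphemes: mis- | read
Each morpheme carries meaning
= 2 morphemes


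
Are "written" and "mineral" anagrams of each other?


Word 1: "written" → sorted: einrttw
Word 2: "mineral" → sorted: aeilmnr
Same letters? einrttw != aeilmnr
Anagram = No


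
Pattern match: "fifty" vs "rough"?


Pattern of "fifty": [0, 1, 0, 2, 3]
Pattern of "rough": [0, 1, 2, 3, 4]
Patterns do not match
Same pattern = No


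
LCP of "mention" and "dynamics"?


Word 1: "mention"
Word 2: "dynamics"
Comparing from start:
  Pos 0: 'm' != 'd' (stop)
LCP = "" (length 0)


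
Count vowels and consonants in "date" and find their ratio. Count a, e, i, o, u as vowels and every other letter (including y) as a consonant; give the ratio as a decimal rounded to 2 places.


Word: "date"
Vowels (a,e,i,o,u): 2
Consonants: 2
Ratio = 2/2
= 1.00


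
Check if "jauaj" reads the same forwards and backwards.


Word: "jauaj"
Reversed: "jauaj"
Forward == Backward? jauaj == jauaj
Palindrome = Yes


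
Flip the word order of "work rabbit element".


Original: "work rabbit element"
Words (1..n): work | rabbit | element
Reversed (n..1): element | rabbit | work
Result = "element rabbit work"


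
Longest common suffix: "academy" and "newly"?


Word 1: "academy"
Word 2: "newly"
Comparing from end:
  Pos -1: 'y' == 'y'
  Pos -2: 'm' != 'l' (stop)
LCS = "y" (length 1)


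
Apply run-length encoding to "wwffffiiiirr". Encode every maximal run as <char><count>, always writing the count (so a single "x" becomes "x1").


String: "wwffffiiiirr"
Scanning for consecutive runs:
  'w' x 2
  'f' x 4
  'i' x 4
  'r' x 2
RLE = "w2f4i4r2"


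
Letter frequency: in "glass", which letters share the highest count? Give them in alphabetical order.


Word: "glass"
Letter counts:
  'a': 1
  'g': 1
  'l': 1
  's': 2
Maximum count = 2
Most frequent = 's' (2 times each)


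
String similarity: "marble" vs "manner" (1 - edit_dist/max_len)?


Word 1: "marble" (length 6)
Word 2: "manner" (length 6)
One optimal edit sequence:
  1. keep 'm'
  2. keep 'a'
  3. substitute 'r' -> 'n'  (+1)
  4. substitute 'b' -> 'n'  (+1)
  5. substitute 'l' -> 'e'  (+1)
  6. substitute 'e' -> 'r'  (+1)
Edit distance = 4
Max length = max(6, 6) = 6
Similarity = 1 - 4/6
= 0.3333


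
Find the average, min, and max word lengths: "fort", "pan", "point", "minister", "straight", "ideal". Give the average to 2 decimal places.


Lengths: "fort"=4, "pan"=3, "point"=5, "minister"=8, "straight"=8, "ideal"=5
Sum = 33, Count = 6
Average = 33/6 = 5.50
= avg=5.50, min=3, max=8


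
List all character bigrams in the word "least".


Word: "least" (length 5)
Number of bigrams = 5 - 2 + 1 = 4
  Position 0: "le"
  Position 1: "ea"
  Position 2: "as"
  Position 3: "st"
Bigrams = "le", "ea", "as", "st"


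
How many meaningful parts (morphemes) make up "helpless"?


Word: "helpless"
Morphemes: help | -less
Each morpheme carries meaning
= 2 morphemes


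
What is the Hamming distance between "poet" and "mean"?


Comparing character by character (same length = 4):
  Pos 0: 'p' vs 'm' !=
  Pos 1: 'o' vs 'e' !=
  Pos 2: 'e' vs 'a' !=
  Pos 3: 't' vs 'n' !=
Hamming distance = 4


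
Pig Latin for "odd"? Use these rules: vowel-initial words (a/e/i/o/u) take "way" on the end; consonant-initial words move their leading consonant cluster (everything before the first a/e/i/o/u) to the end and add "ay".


Word: "odd"
Starts with vowel → add 'way'
Pig Latin = "oddway"


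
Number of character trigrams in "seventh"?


Word: "seventh" (length 7)
Number of 3-grams = length - 3 + 1 = 7 - 3 + 1
= 5


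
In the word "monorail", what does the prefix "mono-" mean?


Prefix: mono-
Example: monorail = mono- + rail
Meaning = one


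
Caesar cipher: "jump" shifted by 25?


Word: "jump"
Shift: 25
Each letter → (letter + shift) mod 26:
  'j' (9) + 25 = 8 → 'i'
  'u' (20) + 25 = 19 → 't'
  'm' (12) + 25 = 11 → 'l'
  'p' (15) + 25 = 14 → 'o'
Result = "itlo"


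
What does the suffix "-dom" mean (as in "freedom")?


Suffix: -dom
Example: freedom = free + -dom
Meaning = state / realm


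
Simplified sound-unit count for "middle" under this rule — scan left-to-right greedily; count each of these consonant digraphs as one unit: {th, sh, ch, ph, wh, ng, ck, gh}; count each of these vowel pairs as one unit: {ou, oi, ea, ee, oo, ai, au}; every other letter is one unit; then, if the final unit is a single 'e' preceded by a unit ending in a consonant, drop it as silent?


Word: "middle" (6 letters)
Left-to-right scan:
  (1) 'm' (letter)
  (2) 'i' (letter)
  (3) 'd' (letter)
  (4) 'd' (letter)
  (5) 'l' (letter)
  (6) 'e' (letter)
Units from scan: 6
Final unit is 'e' after a consonant -> drop as silent (-1)
Sound units = 5 units


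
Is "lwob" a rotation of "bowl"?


Word: "bowl", Candidate: "lwob"
Method: check if candidate is substring of word+word
"bowlbowl" contains "lwob"? No
Is rotation = No


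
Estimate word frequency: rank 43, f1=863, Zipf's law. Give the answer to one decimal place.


Zipf's law: f(r) = f(1) / r
f(1) = 863
f(43) = 863 / 43
= 20.1 occurrences


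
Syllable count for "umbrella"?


Word: "umbrella"
Syllable breakdown: um / brel / la
Counting: 3 parts
= 3 syllables


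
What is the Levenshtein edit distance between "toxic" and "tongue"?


Word 1: "toxic" (length 5)
Word 2: "tongue" (length 6)
One optimal edit sequence (insert/delete/substitute each cost 1):
  1. keep 't'
  2. keep 'o'
  3. insert 'n'  (+1)
  4. substitute 'x' -> 'g'  (+1)
  5. substitute 'i' -> 'u'  (+1)
  6. substitute 'c' -> 'e'  (+1)
Total edit operations: 4
Edit distance = 4


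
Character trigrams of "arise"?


Word: "arise" (length 5)
Number of trigrams = 5 - 3 + 1 = 3
  Position 0: "ari"
  Position 1: "ris"
  Position 2: "ise"
Trigrams = "ari", "ris", "ise"


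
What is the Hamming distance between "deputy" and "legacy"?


Comparing character by character (same length = 6):
  Pos 0: 'd' vs 'l' !=
  Pos 1: 'e' vs 'e' =
  Pos 2: 'p' vs 'g' !=
  Pos 3: 'u' vs 'a' !=
  Pos 4: 't' vs 'c' !=
  Pos 5: 'y' vs 'y' =
Hamming distance = 4


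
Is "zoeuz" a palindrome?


Word: "zoeuz"
Reversed: "zueoz"
Forward == Backward? zoeuz != zueoz
Palindrome = No


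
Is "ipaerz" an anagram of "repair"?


Word 1: "repair" → sorted: aeiprr
Word 2: "ipaerz" → sorted: aeiprz
Same letters? aeiprr != aeiprz
Anagram = No


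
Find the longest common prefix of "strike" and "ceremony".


Word 1: "strike"
Word 2: "ceremony"
Comparing from start:
  Pos 0: 's' != 'c' (stop)
LCP = "" (length 0)


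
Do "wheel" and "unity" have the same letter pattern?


Pattern of "wheel": [0, 1, 2, 2, 3]
Pattern of "unity": [0, 1, 2, 3, 4]
Patterns do not match
Same pattern = No


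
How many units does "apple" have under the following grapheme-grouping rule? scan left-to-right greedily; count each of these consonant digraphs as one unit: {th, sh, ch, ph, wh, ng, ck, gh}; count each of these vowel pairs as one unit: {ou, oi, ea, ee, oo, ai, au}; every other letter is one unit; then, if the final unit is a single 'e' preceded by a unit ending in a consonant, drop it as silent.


Word: "apple" (5 letters)
Left-to-right scan:
  (1) 'a' (letter)
  (2) 'p' (letter)
  (3) 'p' (letter)
  (4) 'l' (letter)
  (5) 'e' (letter)
Units from scan: 5
Final unit is 'e' after a consonant -> drop as silent (-1)
Sound units = 4 units


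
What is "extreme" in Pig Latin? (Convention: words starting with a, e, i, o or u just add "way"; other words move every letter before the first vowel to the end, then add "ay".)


Word: "extreme"
Starts with vowel → add 'way'
Pig Latin = "extremeway"


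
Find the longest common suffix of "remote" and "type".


Word 1: "remote"
Word 2: "type"
Comparing from end:
  Pos -1: 'e' == 'e'
  Pos -2: 't' != 'p' (stop)
LCS = "e" (length 1)


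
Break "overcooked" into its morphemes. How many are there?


Word: "overcooked"
Morphemes: over- + cook + -ed
Each morpheme carries meaning
= 3 morphemes


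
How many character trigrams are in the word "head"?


Word: "head" (length 4)
Number of 3-grams = length - 3 + 1 = 4 - 3 + 1
= 2


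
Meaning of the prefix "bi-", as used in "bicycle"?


Prefix: bi-
Example: bicycle (bi- + cycle)
Meaning = two


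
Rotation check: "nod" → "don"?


Word: "nod", Candidate: "don"
Method: check if candidate is substring of word+word
"nodnod" contains "don"? No
Is rotation = No


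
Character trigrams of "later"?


Word: "later" (length 5)
Number of trigrams = 5 - 3 + 1 = 3
  Position 0: "lat"
  Position 1: "ate"
  Position 2: "ter"
Trigrams = "lat", "ate", "ter"


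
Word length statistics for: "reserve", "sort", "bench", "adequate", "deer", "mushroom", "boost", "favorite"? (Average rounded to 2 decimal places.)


Lengths: "reserve"=7, "sort"=4, "bench"=5, "adequate"=8, "deer"=4, "mushroom"=8, "boost"=5, "favorite"=8
Sum = 49, Count = 8
Average = 49/8 = 6.13
= avg=6.13, min=4, max=8


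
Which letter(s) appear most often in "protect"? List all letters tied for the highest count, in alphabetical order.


Word: "protect"
Letter counts:
  'c': 1
  'e': 1
  'o': 1
  'p': 1
  'r': 1
  't': 2
Maximum count = 2
Most frequent = 't' (2 times each)


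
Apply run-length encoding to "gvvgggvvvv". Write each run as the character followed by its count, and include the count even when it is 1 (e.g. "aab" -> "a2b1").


String: "gvvgggvvvv"
Scanning for consecutive runs:
  'g' x 1
  'v' x 2
  'g' x 3
  'v' x 4
RLE = "g1v2g3v4"


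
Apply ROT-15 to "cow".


Word: "cow"
Shift: 15
Each letter → (letter + shift) mod 26:
  'c' (2) + 15 = 17 → 'r'
  'o' (14) + 15 = 3 → 'd'
  'w' (22) + 15 = 11 → 'l'
Result = "rdl"


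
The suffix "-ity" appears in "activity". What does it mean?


Suffix: -ity
Example: activity (active + -ity, with a spelling change)
Meaning = quality of


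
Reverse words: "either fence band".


Original: "either fence band"
Words (1..n): either | fence | band
Reversed (n..1): band | fence | either
Result = "band fence either"


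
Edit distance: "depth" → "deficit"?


Word 1: "depth" (length 5)
Word 2: "deficit" (length 7)
One optimal edit sequence (insert/delete/substitute each cost 1):
  1. keep 'd'
  2. keep 'e'
  3. insert 'f'  (+1)
  4. insert 'i'  (+1)
  5. substitute 'p' -> 'c'  (+1)
  6. substitute 't' -> 'i'  (+1)
  7. substitute 'h' -> 't'  (+1)
Total edit operations: 5
Edit distance = 5


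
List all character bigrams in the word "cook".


Word: "cook" (length 4)
Number of bigrams = 4 - 2 + 1 = 3
  Position 0: "co"
  Position 1: "oo"
  Position 2: "ok"
Bigrams = "co", "oo", "ok"


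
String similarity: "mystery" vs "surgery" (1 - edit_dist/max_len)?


Word 1: "mystery" (length 7)
Word 2: "surgery" (length 7)
One optimal edit sequence:
  1. substitute 'm' -> 's'  (+1)
  2. substitute 'y' -> 'u'  (+1)
  3. substitute 's' -> 'r'  (+1)
  4. substitute 't' -> 'g'  (+1)
  5. keep 'e'
  6. keep 'r'
  7. keep 'y'
Edit distance = 4
Max length = max(7, 7) = 7
Similarity = 1 - 4/7
= 0.4286


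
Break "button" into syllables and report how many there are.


Word: "button"
Syllable breakdown: but-ton
Counting: 2 parts
= 2 syllables


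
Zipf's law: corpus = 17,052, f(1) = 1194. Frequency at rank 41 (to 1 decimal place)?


Zipf's law: f(r) = f(1) / r
f(1) = 1194
f(41) = 1194 / 41
= 29.1 occurrences


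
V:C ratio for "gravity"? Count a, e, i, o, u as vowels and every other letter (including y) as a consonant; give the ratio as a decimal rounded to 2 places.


Word: "gravity"
Vowels (a,e,i,o,u): 2
Consonants: 5
Ratio = 2/5
= 0.40


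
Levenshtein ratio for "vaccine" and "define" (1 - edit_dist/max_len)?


Word 1: "vaccine" (length 7)
Word 2: "define" (length 6)
One optimal edit sequence:
  1. delete 'v'  (+1)
  2. substitute 'a' -> 'd'  (+1)
  3. substitute 'c' -> 'e'  (+1)
  4. substitute 'c' -> 'f'  (+1)
  5. keep 'i'
  6. keep 'n'
  7. keep 'e'
Edit distance = 4
Max length = max(7, 6) = 7
Similarity = 1 - 4/7
= 0.4286


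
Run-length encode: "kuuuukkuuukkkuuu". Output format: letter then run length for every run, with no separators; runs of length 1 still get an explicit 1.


String: "kuuuukkuuukkkuuu"
Scanning for consecutive runs:
  'k' x 1
  'u' x 4
  'k' x 2
  'u' x 3
  'k' x 3
  'u' x 3
RLE = "k1u4k2u3k3u3"


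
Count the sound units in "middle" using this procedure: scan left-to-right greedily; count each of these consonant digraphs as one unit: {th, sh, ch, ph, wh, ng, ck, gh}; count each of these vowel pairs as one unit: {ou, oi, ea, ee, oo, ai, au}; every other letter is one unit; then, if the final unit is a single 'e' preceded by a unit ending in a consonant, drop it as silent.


Word: "middle" (6 letters)
Left-to-right scan:
  (1) 'm' (letter)
  (2) 'i' (letter)
  (3) 'd' (letter)
  (4) 'd' (letter)
  (5) 'l' (letter)
  (6) 'e' (letter)
Units from scan: 6
Final unit is 'e' after a consonant -> drop as silent (-1)
Sound units = 5 units


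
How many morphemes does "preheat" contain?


Word: "preheat"
Morphemes: pre- | heat
Each morpheme carries meaning
= 2 morphemes


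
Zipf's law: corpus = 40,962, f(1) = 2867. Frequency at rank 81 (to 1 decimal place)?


Zipf's law: f(r) = f(1) / r
f(1) = 2867
f(81) = 2867 / 81
= 35.4 occurrences


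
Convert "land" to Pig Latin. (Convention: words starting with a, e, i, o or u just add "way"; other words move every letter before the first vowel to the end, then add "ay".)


Word: "land"
Starts with consonant(s) → move to end, add 'ay'
Consonant cluster: "l"
Pig Latin = "andlay"


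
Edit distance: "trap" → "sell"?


Word 1: "trap" (length 4)
Word 2: "sell" (length 4)
One optimal edit sequence (insert/delete/substitute each cost 1):
  1. substitute 't' -> 's'  (+1)
  2. substitute 'r' -> 'e'  (+1)
  3. substitute 'a' -> 'l'  (+1)
  4. substitute 'p' -> 'l'  (+1)
Total edit operations: 4
Edit distance = 4


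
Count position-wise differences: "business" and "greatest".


Comparing character by character (same length = 8):
  Pos 0: 'b' vs 'g' !=
  Pos 1: 'u' vs 'r' !=
  Pos 2: 's' vs 'e' !=
  Pos 3: 'i' vs 'a' !=
  Pos 4: 'n' vs 't' !=
  Pos 5: 'e' vs 'e' =
  Pos 6: 's' vs 's' =
  Pos 7: 's' vs 't' !=
Hamming distance = 6


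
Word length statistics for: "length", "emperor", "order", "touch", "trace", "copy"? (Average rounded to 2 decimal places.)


Lengths: "length"=6, "emperor"=7, "order"=5, "touch"=5, "trace"=5, "copy"=4
Sum = 32, Count = 6
Average = 32/6 = 5.33
= avg=5.33, min=4, max=7


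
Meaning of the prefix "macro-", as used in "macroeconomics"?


Prefix: macro-
As in: macroeconomics -> macro- + economics
Meaning = large


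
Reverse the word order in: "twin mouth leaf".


Original: "twin mouth leaf"
Words (1..n): twin | mouth | leaf
Reversed (n..1): leaf | mouth | twin
Result = "leaf mouth twin"
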